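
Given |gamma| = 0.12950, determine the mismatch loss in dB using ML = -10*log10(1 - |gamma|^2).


ML = -10 * log10(1 - 0.12950^2) = -10 * log10(0.98322975) = 0.07345 dB

0.07345 dB


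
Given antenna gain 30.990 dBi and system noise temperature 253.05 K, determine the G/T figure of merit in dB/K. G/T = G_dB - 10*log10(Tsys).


G/T = 30.990 - 10*log10(253.05) = 30.990 - 24.03206 = 6.958 dB/K

6.958 dB/K


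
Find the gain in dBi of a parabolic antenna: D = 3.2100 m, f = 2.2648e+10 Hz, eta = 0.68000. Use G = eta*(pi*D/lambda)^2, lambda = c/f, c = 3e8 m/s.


lambda = c / f = 3.0000e+08 / 2.2648e+10 = 0.01324620 m
G_linear = 0.68000 * (pi * 3.2100 / 0.01324620)^2 = 394126.9
G_dBi = 10 * log10(394126.9) = 55.96 dBi

55.96 dBi


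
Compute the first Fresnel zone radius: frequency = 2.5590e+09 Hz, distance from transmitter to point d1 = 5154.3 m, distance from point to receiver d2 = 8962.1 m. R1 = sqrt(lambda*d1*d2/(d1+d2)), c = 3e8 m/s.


lambda = c / f = 3.0000e+08 / 2.5590e+09 = 0.1172333 m
R1 = sqrt(0.1172333 * 5154.3 * 8962.1 / (5154.3 + 8962.1)) = 19.59 m

19.59 m


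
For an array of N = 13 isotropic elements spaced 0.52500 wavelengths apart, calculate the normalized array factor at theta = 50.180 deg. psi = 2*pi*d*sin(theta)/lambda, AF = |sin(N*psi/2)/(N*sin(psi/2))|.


psi = 2*pi*0.52500*sin(50.180 deg) = 2.533578 rad
AF = |sin(13*2.533578/2) / (13*sin(2.533578/2))| = 0.05556

0.05556


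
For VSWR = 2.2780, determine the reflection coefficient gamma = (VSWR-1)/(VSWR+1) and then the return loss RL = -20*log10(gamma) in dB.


gamma = (2.2780 - 1) / (2.2780 + 1) = 0.3898719
RL = -20 * log10(0.3898719) = 8.182 dB

8.182 dB


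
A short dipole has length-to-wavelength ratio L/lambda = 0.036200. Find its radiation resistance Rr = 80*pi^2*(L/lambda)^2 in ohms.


Rr = 80 * pi^2 * (0.036200)^2 = 80 * 9.869604 * 1.310440e-03 = 1.035 ohm

1.035 ohm


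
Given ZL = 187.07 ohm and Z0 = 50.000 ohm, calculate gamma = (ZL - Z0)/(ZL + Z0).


gamma = (187.07 - 50.000) / (187.07 + 50.000) = 0.5782

0.5782


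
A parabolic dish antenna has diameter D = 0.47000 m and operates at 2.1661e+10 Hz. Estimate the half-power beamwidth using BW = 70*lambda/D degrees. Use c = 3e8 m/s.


lambda = c / f = 3.0000e+08 / 2.1661e+10 = 0.01384978 m
BW = 70 * 0.01384978 / 0.47000 = 2.063 deg

2.063 deg


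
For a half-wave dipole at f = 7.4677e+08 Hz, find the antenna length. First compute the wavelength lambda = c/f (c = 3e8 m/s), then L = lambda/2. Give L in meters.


lambda = c / f = 3.0000e+08 / 7.4677e+08 = 0.4017301 m
L = lambda / 2 = 0.4017301 / 2 = 0.2009 m

0.2009 m


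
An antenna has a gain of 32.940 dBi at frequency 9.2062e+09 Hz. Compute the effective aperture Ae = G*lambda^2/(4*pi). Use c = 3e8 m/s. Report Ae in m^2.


lambda = c / f = 3.0000e+08 / 9.2062e+09 = 0.03258674 m
G_linear = 10^(32.940/10) = 1967.886
Ae = G_linear * lambda^2 / (4*pi) = 1967.886 * 0.03258674^2 / (4*pi) = 0.1663 m^2

0.1663 m^2


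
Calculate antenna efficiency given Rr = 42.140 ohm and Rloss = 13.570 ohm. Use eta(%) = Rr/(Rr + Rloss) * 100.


eta = 42.140 / (42.140 + 13.570) * 100 = 75.64%

75.64%


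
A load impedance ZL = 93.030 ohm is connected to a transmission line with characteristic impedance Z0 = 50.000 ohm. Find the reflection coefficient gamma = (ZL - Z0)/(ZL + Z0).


gamma = (93.030 - 50.000) / (93.030 + 50.000) = 0.3008

0.3008


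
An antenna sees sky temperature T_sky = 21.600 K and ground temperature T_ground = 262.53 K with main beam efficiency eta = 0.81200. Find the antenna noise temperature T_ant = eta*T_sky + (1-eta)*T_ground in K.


T_ant = 0.81200 * 21.600 + (1 - 0.81200) * 262.53 = 66.89 K

66.89 K


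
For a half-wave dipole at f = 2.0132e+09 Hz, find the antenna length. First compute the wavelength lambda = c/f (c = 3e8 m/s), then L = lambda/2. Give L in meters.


lambda = c / f = 3.0000e+08 / 2.0132e+09 = 0.1490165 m
L = lambda / 2 = 0.1490165 / 2 = 0.07451 m

0.07451 m


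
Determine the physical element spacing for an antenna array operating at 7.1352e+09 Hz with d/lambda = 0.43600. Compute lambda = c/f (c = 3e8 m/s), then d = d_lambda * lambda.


lambda = c / f = 3.0000e+08 / 7.1352e+09 = 0.04204507 m
d = 0.43600 * 0.04204507 = 0.01833 m

0.01833 m


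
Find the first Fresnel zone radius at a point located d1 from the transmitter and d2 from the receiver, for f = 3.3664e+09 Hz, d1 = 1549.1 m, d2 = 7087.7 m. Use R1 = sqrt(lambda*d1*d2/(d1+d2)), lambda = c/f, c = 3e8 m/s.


lambda = c / f = 3.0000e+08 / 3.3664e+09 = 0.08911597 m
R1 = sqrt(0.08911597 * 1549.1 * 7087.7 / (1549.1 + 7087.7)) = 10.64 m

10.64 m


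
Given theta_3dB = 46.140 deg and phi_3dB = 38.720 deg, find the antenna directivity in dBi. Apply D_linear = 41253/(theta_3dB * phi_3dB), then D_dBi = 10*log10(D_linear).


D_linear = 41253 / (46.140 * 38.720) = 23.09099
D_dBi = 10 * log10(23.09099) = 13.63 dBi

13.63 dBi


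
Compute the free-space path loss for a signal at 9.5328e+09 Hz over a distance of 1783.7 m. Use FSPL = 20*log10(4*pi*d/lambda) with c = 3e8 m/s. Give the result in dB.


lambda = c / f = 3.0000e+08 / 9.5328e+09 = 0.03147029 m
FSPL = 20 * log10(4*pi*1783.7/0.03147029) = 117.1 dB

117.1 dB


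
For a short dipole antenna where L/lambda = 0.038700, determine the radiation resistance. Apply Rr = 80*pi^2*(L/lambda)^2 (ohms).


Rr = 80 * pi^2 * (0.038700)^2 = 80 * 9.869604 * 1.497690e-03 = 1.183 ohm

1.183 ohm


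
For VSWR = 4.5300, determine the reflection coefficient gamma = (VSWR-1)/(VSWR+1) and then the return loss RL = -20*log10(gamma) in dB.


gamma = (4.5300 - 1) / (4.5300 + 1) = 0.6383363
RL = -20 * log10(0.6383363) = 3.899 dB

3.899 dB


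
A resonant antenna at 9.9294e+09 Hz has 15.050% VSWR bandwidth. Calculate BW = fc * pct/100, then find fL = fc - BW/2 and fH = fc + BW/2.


BW = 9.9294e+09 * 15.050/100 = 1.494375e+09 Hz
fL = 9.9294e+09 - 1.494375e+09/2 = 9.182e+09 Hz
fH = 9.9294e+09 + 1.494375e+09/2 = 1.068e+10 Hz

BW=1.494e+09 Hz, fL=9.182e+09 Hz, fH=1.068e+10 Hz


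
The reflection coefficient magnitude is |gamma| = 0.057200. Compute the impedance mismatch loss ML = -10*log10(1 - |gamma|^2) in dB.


ML = -10 * log10(1 - 0.057200^2) = -10 * log10(0.99672816) = 0.01423 dB

0.01423 dB


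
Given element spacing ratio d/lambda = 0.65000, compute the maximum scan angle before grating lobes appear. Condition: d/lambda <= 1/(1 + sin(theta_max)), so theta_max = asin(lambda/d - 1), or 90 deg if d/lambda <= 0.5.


lambda/d - 1 = 1/0.65000 - 1 = 0.5384615
theta_max = asin(0.5384615) = 32.58 deg

32.58 deg


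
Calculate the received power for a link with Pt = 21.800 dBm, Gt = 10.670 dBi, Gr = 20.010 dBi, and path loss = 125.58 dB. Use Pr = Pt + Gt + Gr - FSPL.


Pr = 21.800 + 10.670 + 20.010 - 125.58 = -73.10 dBm

-73.10 dBm


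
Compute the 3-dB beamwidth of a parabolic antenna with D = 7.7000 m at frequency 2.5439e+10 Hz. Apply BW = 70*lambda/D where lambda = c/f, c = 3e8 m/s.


lambda = c / f = 3.0000e+08 / 2.5439e+10 = 0.01179292 m
BW = 70 * 0.01179292 / 7.7000 = 0.1072 deg

0.1072 deg


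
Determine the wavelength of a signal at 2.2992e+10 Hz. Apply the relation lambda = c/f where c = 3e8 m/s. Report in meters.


lambda = c / f = 3.0000e+08 / 2.2992e+10 = 0.01305 m

0.01305 m


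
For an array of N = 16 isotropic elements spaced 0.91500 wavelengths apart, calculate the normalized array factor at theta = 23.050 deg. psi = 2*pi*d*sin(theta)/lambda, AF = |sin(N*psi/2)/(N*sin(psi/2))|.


psi = 2*pi*0.91500*sin(23.050 deg) = 2.250975 rad
AF = |sin(16*2.250975/2) / (16*sin(2.250975/2))| = 0.05165

0.05165


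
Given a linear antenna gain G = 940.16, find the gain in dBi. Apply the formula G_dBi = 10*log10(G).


G_dBi = 10 * log10(940.16) = 29.73 dBi

29.73 dBi


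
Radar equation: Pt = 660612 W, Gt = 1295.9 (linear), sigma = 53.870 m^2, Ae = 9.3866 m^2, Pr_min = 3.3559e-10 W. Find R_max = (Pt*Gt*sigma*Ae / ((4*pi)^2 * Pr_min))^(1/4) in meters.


R^4 = 660612*1295.9*53.870*9.3866 / ((4*pi)^2 * 3.3559e-10) = 8.168541e+18
R_max = 8.168541e+18^0.25 = 53461 m

53461 m


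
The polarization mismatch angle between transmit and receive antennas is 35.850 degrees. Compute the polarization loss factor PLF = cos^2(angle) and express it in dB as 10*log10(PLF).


PLF_linear = cos^2(35.850 deg) = 0.6569962
PLF_dB = 10 * log10(0.6569962) = -1.824 dB

-1.824 dB


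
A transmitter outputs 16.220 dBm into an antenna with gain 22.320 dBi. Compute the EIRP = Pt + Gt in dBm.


EIRP = Pt + Gt = 16.220 + 22.320 = 38.54 dBm

38.54 dBm


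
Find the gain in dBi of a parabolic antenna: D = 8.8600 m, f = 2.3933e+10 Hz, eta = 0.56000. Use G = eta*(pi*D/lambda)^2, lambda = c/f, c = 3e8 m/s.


lambda = c / f = 3.0000e+08 / 2.3933e+10 = 0.01253499 m
G_linear = 0.56000 * (pi * 8.8600 / 0.01253499)^2 = 2.761260e+06
G_dBi = 10 * log10(2.761260e+06) = 64.41 dBi

64.41 dBi


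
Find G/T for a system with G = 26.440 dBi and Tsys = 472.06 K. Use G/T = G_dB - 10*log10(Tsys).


G/T = 26.440 - 10*log10(472.06) = 26.440 - 26.73997 = -0.3000 dB/K

-0.3000 dB/K


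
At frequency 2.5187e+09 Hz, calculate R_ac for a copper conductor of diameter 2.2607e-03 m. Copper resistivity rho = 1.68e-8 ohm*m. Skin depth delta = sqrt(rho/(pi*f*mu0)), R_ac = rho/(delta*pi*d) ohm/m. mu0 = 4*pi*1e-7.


delta = sqrt(1.68e-8 / (pi * 2.5187e+09 * 4*pi*1e-7)) = 1.299830e-06 m
R_ac = 1.68e-8 / (1.299830e-06 * pi * 2.2607e-03) = 1.820 ohm/m

1.820 ohm/m


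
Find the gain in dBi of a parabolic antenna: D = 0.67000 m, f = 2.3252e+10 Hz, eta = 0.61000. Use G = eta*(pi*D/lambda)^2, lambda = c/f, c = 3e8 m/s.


lambda = c / f = 3.0000e+08 / 2.3252e+10 = 0.01290212 m
G_linear = 0.61000 * (pi * 0.67000 / 0.01290212)^2 = 16235.18
G_dBi = 10 * log10(16235.18) = 42.10 dBi

42.10 dBi


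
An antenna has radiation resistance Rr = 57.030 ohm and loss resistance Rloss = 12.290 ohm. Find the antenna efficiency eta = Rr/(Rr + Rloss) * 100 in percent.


eta = 57.030 / (57.030 + 12.290) * 100 = 82.27%

82.27%


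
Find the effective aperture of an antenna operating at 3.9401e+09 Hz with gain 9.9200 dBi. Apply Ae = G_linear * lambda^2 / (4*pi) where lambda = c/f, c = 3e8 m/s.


lambda = c / f = 3.0000e+08 / 3.9401e+09 = 0.07614020 m
G_linear = 10^(9.9200/10) = 9.817479
Ae = G_linear * lambda^2 / (4*pi) = 9.817479 * 0.07614020^2 / (4*pi) = 4.529e-03 m^2

4.529e-03 m^2


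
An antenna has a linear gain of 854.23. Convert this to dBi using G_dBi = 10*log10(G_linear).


G_dBi = 10 * log10(854.23) = 29.32 dBi

29.32 dBi


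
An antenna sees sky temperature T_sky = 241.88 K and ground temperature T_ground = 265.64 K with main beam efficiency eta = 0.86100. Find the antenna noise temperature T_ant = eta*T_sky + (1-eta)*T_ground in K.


T_ant = 0.86100 * 241.88 + (1 - 0.86100) * 265.64 = 245.2 K

245.2 K


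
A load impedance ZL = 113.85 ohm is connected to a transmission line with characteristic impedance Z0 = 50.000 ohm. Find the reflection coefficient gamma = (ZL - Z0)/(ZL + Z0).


gamma = (113.85 - 50.000) / (113.85 + 50.000) = 0.3897

0.3897


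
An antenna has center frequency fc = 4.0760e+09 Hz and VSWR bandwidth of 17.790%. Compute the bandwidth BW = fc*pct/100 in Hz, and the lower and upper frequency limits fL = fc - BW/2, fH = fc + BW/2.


BW = 4.0760e+09 * 17.790/100 = 7.251204e+08 Hz
fL = 4.0760e+09 - 7.251204e+08/2 = 3.713e+09 Hz
fH = 4.0760e+09 + 7.251204e+08/2 = 4.439e+09 Hz

BW=7.251e+08 Hz, fL=3.713e+09 Hz, fH=4.439e+09 Hz


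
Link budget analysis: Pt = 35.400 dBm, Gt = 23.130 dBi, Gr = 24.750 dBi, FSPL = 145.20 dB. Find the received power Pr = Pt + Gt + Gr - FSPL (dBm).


Pr = 35.400 + 23.130 + 24.750 - 145.20 = -61.92 dBm

-61.92 dBm


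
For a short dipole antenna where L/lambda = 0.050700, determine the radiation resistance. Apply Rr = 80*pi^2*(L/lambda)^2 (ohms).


Rr = 80 * pi^2 * (0.050700)^2 = 80 * 9.869604 * 2.570490e-03 = 2.030 ohm

2.030 ohm


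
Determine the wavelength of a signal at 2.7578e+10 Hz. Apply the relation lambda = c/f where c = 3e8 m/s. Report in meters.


lambda = c / f = 3.0000e+08 / 2.7578e+10 = 0.01088 m

0.01088 m


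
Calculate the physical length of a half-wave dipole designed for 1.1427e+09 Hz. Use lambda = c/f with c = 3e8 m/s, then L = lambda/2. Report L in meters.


lambda = c / f = 3.0000e+08 / 1.1427e+09 = 0.2625361 m
L = lambda / 2 = 0.2625361 / 2 = 0.1313 m

0.1313 m


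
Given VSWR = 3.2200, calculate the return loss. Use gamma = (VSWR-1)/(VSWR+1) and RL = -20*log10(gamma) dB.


gamma = (3.2200 - 1) / (3.2200 + 1) = 0.5260664
RL = -20 * log10(0.5260664) = 5.579 dB

5.579 dB


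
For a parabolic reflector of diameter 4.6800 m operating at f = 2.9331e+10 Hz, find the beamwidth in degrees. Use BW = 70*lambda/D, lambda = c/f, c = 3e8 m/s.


lambda = c / f = 3.0000e+08 / 2.9331e+10 = 0.01022809 m
BW = 70 * 0.01022809 / 4.6800 = 0.1530 deg

0.1530 deg


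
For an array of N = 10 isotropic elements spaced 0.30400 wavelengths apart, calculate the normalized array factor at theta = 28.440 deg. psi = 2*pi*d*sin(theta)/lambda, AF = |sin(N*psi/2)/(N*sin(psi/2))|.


psi = 2*pi*0.30400*sin(28.440 deg) = 0.9096570 rad
AF = |sin(10*0.9096570/2) / (10*sin(0.9096570/2))| = 0.2246

0.2246


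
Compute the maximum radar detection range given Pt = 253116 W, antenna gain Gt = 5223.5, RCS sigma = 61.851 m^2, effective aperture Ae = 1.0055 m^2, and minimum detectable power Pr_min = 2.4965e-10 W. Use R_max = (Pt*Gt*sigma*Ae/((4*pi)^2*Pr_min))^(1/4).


R^4 = 253116*5223.5*61.851*1.0055 / ((4*pi)^2 * 2.4965e-10) = 2.085733e+18
R_max = 2.085733e+18^0.25 = 38003 m

38003 m


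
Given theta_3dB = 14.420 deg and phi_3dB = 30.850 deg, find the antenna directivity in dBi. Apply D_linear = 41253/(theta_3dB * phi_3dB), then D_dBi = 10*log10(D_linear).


D_linear = 41253 / (14.420 * 30.850) = 92.73317
D_dBi = 10 * log10(92.73317) = 19.67 dBi

19.67 dBi


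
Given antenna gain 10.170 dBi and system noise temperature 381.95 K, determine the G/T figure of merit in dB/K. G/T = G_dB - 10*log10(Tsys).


G/T = 10.170 - 10*log10(381.95) = 10.170 - 25.82007 = -15.65 dB/K

-15.65 dB/K


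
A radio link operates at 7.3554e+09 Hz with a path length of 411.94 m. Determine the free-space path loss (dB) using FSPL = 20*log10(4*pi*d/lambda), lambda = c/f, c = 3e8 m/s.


lambda = c / f = 3.0000e+08 / 7.3554e+09 = 0.04078636 m
FSPL = 20 * log10(4*pi*411.94/0.04078636) = 102.1 dB

102.1 dB


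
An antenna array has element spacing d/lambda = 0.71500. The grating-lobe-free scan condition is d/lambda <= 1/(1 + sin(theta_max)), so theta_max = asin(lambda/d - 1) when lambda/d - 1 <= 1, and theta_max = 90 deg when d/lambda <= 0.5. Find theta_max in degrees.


lambda/d - 1 = 1/0.71500 - 1 = 0.3986014
theta_max = asin(0.3986014) = 23.49 deg

23.49 deg


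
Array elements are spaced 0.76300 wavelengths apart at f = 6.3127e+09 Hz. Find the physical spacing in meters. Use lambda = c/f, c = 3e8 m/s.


lambda = c / f = 3.0000e+08 / 6.3127e+09 = 0.04752325 m
d = 0.76300 * 0.04752325 = 0.03626 m

0.03626 m


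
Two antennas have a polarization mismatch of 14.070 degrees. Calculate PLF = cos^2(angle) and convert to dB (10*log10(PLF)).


PLF_linear = cos^2(14.070 deg) = 0.9408989
PLF_dB = 10 * log10(0.9408989) = -0.2646 dB

-0.2646 dB


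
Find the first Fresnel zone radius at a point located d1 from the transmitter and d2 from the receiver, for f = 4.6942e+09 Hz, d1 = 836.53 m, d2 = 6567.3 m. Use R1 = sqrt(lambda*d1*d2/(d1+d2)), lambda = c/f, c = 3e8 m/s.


lambda = c / f = 3.0000e+08 / 4.6942e+09 = 0.06390865 m
R1 = sqrt(0.06390865 * 836.53 * 6567.3 / (836.53 + 6567.3)) = 6.886 m

6.886 m


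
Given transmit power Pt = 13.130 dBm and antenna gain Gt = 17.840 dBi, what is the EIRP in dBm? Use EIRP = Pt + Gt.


EIRP = Pt + Gt = 13.130 + 17.840 = 30.97 dBm

30.97 dBm


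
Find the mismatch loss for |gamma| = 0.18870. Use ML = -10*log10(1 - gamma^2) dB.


ML = -10 * log10(1 - 0.18870^2) = -10 * log10(0.96439231) = 0.1575 dB

0.1575 dB


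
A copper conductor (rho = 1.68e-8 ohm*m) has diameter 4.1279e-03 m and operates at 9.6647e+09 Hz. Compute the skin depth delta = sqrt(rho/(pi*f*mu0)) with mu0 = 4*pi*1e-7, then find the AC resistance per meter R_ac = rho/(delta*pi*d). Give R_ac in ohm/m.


delta = sqrt(1.68e-8 / (pi * 9.6647e+09 * 4*pi*1e-7)) = 6.635606e-07 m
R_ac = 1.68e-8 / (6.635606e-07 * pi * 4.1279e-03) = 1.952 ohm/m

1.952 ohm/m


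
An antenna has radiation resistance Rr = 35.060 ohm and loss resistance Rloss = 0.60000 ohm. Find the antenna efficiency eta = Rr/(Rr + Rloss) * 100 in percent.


eta = 35.060 / (35.060 + 0.60000) * 100 = 98.32%

98.32%


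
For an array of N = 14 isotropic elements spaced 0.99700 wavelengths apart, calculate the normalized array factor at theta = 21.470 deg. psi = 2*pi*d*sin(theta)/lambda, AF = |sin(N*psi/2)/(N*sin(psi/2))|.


psi = 2*pi*0.99700*sin(21.470 deg) = 2.292835 rad
AF = |sin(14*2.292835/2) / (14*sin(2.292835/2))| = 0.02628

0.02628


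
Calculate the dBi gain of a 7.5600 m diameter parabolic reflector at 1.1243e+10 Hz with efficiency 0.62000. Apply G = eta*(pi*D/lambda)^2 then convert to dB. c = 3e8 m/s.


lambda = c / f = 3.0000e+08 / 1.1243e+10 = 0.02668327 m
G_linear = 0.62000 * (pi * 7.5600 / 0.02668327)^2 = 491198.4
G_dBi = 10 * log10(491198.4) = 56.91 dBi

56.91 dBi


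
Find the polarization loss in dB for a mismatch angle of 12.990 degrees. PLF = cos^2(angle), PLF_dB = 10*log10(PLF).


PLF_linear = cos^2(12.990 deg) = 0.9494735
PLF_dB = 10 * log10(0.9494735) = -0.2252 dB

-0.2252 dB


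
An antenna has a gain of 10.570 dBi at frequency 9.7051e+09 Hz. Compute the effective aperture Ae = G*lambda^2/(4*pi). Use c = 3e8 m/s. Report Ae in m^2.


lambda = c / f = 3.0000e+08 / 9.7051e+09 = 0.03091158 m
G_linear = 10^(10.570/10) = 11.40250
Ae = G_linear * lambda^2 / (4*pi) = 11.40250 * 0.03091158^2 / (4*pi) = 8.670e-04 m^2

8.670e-04 m^2


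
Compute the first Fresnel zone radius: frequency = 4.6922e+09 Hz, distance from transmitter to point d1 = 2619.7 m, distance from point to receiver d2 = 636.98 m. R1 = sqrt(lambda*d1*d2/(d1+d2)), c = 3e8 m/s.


lambda = c / f = 3.0000e+08 / 4.6922e+09 = 0.06393589 m
R1 = sqrt(0.06393589 * 2619.7 * 636.98 / (2619.7 + 636.98)) = 5.724 m

5.724 m


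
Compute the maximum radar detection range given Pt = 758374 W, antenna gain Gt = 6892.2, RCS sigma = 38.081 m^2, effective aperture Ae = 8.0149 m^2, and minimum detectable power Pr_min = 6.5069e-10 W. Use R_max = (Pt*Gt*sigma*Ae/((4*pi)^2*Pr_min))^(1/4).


R^4 = 758374*6892.2*38.081*8.0149 / ((4*pi)^2 * 6.5069e-10) = 1.552580e+19
R_max = 1.552580e+19^0.25 = 62772 m

62772 m


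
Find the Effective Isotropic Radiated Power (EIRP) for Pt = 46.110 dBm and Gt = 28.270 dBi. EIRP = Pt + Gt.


EIRP = Pt + Gt = 46.110 + 28.270 = 74.38 dBm

74.38 dBm


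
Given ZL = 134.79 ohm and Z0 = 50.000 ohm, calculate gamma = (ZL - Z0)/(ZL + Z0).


gamma = (134.79 - 50.000) / (134.79 + 50.000) = 0.4588

0.4588


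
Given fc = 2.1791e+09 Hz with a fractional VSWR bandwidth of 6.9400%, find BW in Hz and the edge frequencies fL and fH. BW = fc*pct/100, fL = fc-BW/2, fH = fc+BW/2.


BW = 2.1791e+09 * 6.9400/100 = 1.512295e+08 Hz
fL = 2.1791e+09 - 1.512295e+08/2 = 2.103e+09 Hz
fH = 2.1791e+09 + 1.512295e+08/2 = 2.255e+09 Hz

BW=1.512e+08 Hz, fL=2.103e+09 Hz, fH=2.255e+09 Hz


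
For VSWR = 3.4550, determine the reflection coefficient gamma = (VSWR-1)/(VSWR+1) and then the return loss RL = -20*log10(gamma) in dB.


gamma = (3.4550 - 1) / (3.4550 + 1) = 0.5510662
RL = -20 * log10(0.5510662) = 5.176 dB

5.176 dB


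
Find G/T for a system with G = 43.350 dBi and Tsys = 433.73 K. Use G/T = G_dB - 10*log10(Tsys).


G/T = 43.350 - 10*log10(433.73) = 43.350 - 26.37219 = 16.98 dB/K

16.98 dB/K


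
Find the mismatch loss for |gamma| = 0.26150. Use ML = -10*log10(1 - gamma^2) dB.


ML = -10 * log10(1 - 0.26150^2) = -10 * log10(0.93161775) = 0.3076 dB

0.3076 dB


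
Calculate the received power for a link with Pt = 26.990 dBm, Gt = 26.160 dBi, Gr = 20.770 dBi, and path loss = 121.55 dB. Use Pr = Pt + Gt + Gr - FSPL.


Pr = 26.990 + 26.160 + 20.770 - 121.55 = -47.63 dBm

-47.63 dBm


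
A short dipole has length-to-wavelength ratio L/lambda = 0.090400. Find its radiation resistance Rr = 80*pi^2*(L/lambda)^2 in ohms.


Rr = 80 * pi^2 * (0.090400)^2 = 80 * 9.869604 * 8.172160e-03 = 6.452 ohm

6.452 ohm


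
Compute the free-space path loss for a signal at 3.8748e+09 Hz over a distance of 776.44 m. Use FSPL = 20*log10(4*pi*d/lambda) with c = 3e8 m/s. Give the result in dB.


lambda = c / f = 3.0000e+08 / 3.8748e+09 = 0.07742335 m
FSPL = 20 * log10(4*pi*776.44/0.07742335) = 102.0 dB

102.0 dB


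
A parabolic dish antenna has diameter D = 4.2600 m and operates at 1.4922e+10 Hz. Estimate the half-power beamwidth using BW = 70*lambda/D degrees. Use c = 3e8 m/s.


lambda = c / f = 3.0000e+08 / 1.4922e+10 = 0.02010454 m
BW = 70 * 0.02010454 / 4.2600 = 0.3304 deg

0.3304 deg


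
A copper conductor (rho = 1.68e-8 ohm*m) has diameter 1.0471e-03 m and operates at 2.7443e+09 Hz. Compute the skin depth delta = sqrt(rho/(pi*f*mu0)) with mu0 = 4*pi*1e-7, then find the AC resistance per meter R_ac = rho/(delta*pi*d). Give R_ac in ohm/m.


delta = sqrt(1.68e-8 / (pi * 2.7443e+09 * 4*pi*1e-7)) = 1.245257e-06 m
R_ac = 1.68e-8 / (1.245257e-06 * pi * 1.0471e-03) = 4.101 ohm/m

4.101 ohm/m


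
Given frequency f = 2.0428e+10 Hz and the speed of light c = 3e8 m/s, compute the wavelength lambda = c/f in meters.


lambda = c / f = 3.0000e+08 / 2.0428e+10 = 0.01469 m

0.01469 m


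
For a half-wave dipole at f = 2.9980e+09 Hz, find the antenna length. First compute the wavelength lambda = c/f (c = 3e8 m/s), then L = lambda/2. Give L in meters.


lambda = c / f = 3.0000e+08 / 2.9980e+09 = 0.1000667 m
L = lambda / 2 = 0.1000667 / 2 = 0.05003 m

0.05003 m


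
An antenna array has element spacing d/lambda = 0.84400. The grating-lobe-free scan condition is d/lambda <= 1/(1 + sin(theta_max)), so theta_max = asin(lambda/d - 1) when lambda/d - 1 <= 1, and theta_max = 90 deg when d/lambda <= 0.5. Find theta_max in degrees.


lambda/d - 1 = 1/0.84400 - 1 = 0.1848341
theta_max = asin(0.1848341) = 10.65 deg

10.65 deg


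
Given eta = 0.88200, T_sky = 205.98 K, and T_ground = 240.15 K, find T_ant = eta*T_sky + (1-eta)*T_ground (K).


T_ant = 0.88200 * 205.98 + (1 - 0.88200) * 240.15 = 210.0 K

210.0 K


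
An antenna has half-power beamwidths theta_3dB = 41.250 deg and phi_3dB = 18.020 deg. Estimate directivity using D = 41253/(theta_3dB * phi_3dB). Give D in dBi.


D_linear = 41253 / (41.250 * 18.020) = 55.49793
D_dBi = 10 * log10(55.49793) = 17.44 dBi

17.44 dBi


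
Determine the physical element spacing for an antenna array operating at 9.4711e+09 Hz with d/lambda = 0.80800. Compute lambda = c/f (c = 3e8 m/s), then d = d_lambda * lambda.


lambda = c / f = 3.0000e+08 / 9.4711e+09 = 0.03167531 m
d = 0.80800 * 0.03167531 = 0.02559 m

0.02559 m


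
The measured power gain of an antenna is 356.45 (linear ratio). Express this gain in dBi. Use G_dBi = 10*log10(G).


G_dBi = 10 * log10(356.45) = 25.52 dBi

25.52 dBi


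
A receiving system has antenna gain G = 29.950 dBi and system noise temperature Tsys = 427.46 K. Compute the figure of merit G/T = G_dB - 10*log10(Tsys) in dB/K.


G/T = 29.950 - 10*log10(427.46) = 29.950 - 26.30895 = 3.641 dB/K

3.641 dB/K


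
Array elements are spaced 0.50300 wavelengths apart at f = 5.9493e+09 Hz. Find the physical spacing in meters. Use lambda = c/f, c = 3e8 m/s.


lambda = c / f = 3.0000e+08 / 5.9493e+09 = 0.05042610 m
d = 0.50300 * 0.05042610 = 0.02536 m

0.02536 m


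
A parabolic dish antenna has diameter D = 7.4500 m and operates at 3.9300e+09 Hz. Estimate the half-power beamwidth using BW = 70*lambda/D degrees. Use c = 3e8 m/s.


lambda = c / f = 3.0000e+08 / 3.9300e+09 = 0.07633588 m
BW = 70 * 0.07633588 / 7.4500 = 0.7172 deg

0.7172 deg


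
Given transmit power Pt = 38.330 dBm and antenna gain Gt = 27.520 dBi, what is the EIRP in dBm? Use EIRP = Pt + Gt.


EIRP = Pt + Gt = 38.330 + 27.520 = 65.85 dBm

65.85 dBm


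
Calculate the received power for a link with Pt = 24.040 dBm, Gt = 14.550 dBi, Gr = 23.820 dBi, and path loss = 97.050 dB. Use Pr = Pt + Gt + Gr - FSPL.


Pr = 24.040 + 14.550 + 23.820 - 97.050 = -34.64 dBm

-34.64 dBm


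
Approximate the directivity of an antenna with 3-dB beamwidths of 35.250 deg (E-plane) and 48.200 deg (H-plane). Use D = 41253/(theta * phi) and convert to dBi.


D_linear = 41253 / (35.250 * 48.200) = 24.28004
D_dBi = 10 * log10(24.28004) = 13.85 dBi

13.85 dBi


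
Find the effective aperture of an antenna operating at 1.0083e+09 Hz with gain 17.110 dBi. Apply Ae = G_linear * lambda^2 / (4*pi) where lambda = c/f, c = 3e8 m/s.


lambda = c / f = 3.0000e+08 / 1.0083e+09 = 0.2975305 m
G_linear = 10^(17.110/10) = 51.40437
Ae = G_linear * lambda^2 / (4*pi) = 51.40437 * 0.2975305^2 / (4*pi) = 0.3621 m^2

0.3621 m^2


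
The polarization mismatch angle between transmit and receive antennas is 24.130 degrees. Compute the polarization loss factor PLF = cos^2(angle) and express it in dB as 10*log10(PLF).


PLF_linear = cos^2(24.130 deg) = 0.8328757
PLF_dB = 10 * log10(0.8328757) = -0.7942 dB

-0.7942 dB


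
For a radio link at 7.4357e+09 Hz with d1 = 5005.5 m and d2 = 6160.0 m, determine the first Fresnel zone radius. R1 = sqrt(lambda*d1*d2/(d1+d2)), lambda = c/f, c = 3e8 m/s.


lambda = c / f = 3.0000e+08 / 7.4357e+09 = 0.04034590 m
R1 = sqrt(0.04034590 * 5005.5 * 6160.0 / (5005.5 + 6160.0)) = 10.56 m

10.56 m


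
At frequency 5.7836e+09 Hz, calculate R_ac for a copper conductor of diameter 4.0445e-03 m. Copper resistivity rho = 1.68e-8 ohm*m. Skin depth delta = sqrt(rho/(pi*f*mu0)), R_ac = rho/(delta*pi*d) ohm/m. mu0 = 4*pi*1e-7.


delta = sqrt(1.68e-8 / (pi * 5.7836e+09 * 4*pi*1e-7)) = 8.577795e-07 m
R_ac = 1.68e-8 / (8.577795e-07 * pi * 4.0445e-03) = 1.541 ohm/m

1.541 ohm/m


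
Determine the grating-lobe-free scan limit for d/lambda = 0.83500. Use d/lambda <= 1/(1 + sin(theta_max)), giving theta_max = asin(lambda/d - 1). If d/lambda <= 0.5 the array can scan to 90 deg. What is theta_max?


lambda/d - 1 = 1/0.83500 - 1 = 0.1976048
theta_max = asin(0.1976048) = 11.40 deg

11.40 deg


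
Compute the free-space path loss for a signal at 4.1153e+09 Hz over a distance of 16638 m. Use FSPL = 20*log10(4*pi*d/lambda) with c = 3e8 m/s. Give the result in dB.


lambda = c / f = 3.0000e+08 / 4.1153e+09 = 0.07289870 m
FSPL = 20 * log10(4*pi*16638/0.07289870) = 129.2 dB

129.2 dB


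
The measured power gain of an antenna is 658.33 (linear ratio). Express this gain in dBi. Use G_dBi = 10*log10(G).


G_dBi = 10 * log10(658.33) = 28.18 dBi

28.18 dBi


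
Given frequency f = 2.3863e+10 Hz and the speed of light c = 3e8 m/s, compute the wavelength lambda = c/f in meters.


lambda = c / f = 3.0000e+08 / 2.3863e+10 = 0.01257 m

0.01257 m


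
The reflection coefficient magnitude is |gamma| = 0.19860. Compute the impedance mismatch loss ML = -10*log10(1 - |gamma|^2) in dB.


ML = -10 * log10(1 - 0.19860^2) = -10 * log10(0.96055804) = 0.1748 dB

0.1748 dB


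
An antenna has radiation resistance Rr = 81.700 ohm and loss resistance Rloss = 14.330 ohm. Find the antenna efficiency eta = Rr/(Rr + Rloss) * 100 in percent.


eta = 81.700 / (81.700 + 14.330) * 100 = 85.08%

85.08%


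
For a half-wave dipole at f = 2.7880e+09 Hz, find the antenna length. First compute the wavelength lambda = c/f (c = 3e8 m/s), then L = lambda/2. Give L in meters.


lambda = c / f = 3.0000e+08 / 2.7880e+09 = 0.1076040 m
L = lambda / 2 = 0.1076040 / 2 = 0.05380 m

0.05380 m


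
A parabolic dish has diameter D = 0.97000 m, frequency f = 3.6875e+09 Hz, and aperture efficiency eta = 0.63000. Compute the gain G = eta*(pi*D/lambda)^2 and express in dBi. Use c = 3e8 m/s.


lambda = c / f = 3.0000e+08 / 3.6875e+09 = 0.08135593 m
G_linear = 0.63000 * (pi * 0.97000 / 0.08135593)^2 = 883.9045
G_dBi = 10 * log10(883.9045) = 29.46 dBi

29.46 dBi


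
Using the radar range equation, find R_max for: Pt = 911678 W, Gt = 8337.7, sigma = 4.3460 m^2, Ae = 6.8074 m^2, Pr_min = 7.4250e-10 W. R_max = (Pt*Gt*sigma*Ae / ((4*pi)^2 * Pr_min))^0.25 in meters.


R^4 = 911678*8337.7*4.3460*6.8074 / ((4*pi)^2 * 7.4250e-10) = 1.917973e+18
R_max = 1.917973e+18^0.25 = 37214 m

37214 m


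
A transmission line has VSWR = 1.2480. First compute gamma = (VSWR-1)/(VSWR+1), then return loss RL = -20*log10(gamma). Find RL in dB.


gamma = (1.2480 - 1) / (1.2480 + 1) = 0.1103203
RL = -20 * log10(0.1103203) = 19.15 dB

19.15 dB


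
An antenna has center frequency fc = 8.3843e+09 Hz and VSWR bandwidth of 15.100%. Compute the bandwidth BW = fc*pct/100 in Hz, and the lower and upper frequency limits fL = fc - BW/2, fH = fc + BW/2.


BW = 8.3843e+09 * 15.100/100 = 1.266029e+09 Hz
fL = 8.3843e+09 - 1.266029e+09/2 = 7.751e+09 Hz
fH = 8.3843e+09 + 1.266029e+09/2 = 9.017e+09 Hz

BW=1.266e+09 Hz, fL=7.751e+09 Hz, fH=9.017e+09 Hz


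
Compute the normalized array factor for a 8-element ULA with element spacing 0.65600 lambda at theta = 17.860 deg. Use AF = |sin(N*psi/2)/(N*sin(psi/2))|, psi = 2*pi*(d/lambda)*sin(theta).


psi = 2*pi*0.65600*sin(17.860 deg) = 1.264115 rad
AF = |sin(8*1.264115/2) / (8*sin(1.264115/2))| = 0.1992

0.1992


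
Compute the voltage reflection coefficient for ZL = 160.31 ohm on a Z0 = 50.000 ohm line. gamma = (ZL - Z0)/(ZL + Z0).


gamma = (160.31 - 50.000) / (160.31 + 50.000) = 0.5245

0.5245


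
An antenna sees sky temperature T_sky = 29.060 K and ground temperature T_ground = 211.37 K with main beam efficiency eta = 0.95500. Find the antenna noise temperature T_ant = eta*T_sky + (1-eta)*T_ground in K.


T_ant = 0.95500 * 29.060 + (1 - 0.95500) * 211.37 = 37.26 K

37.26 K


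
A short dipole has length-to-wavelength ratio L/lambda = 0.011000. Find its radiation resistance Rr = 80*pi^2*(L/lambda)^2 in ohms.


Rr = 80 * pi^2 * (0.011000)^2 = 80 * 9.869604 * 1.210000e-04 = 0.09554 ohm

0.09554 ohm


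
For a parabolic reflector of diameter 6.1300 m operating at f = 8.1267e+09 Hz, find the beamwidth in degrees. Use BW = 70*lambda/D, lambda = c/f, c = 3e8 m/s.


lambda = c / f = 3.0000e+08 / 8.1267e+09 = 0.03691535 m
BW = 70 * 0.03691535 / 6.1300 = 0.4215 deg

0.4215 deg


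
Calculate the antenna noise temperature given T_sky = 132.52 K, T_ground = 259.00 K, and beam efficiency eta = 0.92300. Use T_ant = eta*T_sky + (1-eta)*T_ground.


T_ant = 0.92300 * 132.52 + (1 - 0.92300) * 259.00 = 142.3 K

142.3 K


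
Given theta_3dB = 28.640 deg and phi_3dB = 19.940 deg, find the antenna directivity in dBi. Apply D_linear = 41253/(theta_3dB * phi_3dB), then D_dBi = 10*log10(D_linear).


D_linear = 41253 / (28.640 * 19.940) = 72.23661
D_dBi = 10 * log10(72.23661) = 18.59 dBi

18.59 dBi


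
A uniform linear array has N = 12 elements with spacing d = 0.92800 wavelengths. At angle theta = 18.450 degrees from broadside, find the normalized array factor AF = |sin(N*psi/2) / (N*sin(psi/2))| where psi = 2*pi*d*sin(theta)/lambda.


psi = 2*pi*0.92800*sin(18.450 deg) = 1.845313 rad
AF = |sin(12*1.845313/2) / (12*sin(1.845313/2))| = 0.1042

0.1042


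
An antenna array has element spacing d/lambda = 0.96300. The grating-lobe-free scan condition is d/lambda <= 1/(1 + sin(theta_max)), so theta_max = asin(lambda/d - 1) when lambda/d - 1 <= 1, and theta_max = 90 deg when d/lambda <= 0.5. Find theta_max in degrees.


lambda/d - 1 = 1/0.96300 - 1 = 0.03842160
theta_max = asin(0.03842160) = 2.202 deg

2.202 deg


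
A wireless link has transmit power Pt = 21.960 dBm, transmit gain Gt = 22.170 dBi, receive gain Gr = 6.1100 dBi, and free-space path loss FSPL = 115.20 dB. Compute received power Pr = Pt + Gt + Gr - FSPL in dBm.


Pr = 21.960 + 22.170 + 6.1100 - 115.20 = -64.96 dBm

-64.96 dBm


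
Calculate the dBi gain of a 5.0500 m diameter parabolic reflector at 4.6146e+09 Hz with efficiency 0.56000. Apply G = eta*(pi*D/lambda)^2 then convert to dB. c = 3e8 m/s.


lambda = c / f = 3.0000e+08 / 4.6146e+09 = 0.06501105 m
G_linear = 0.56000 * (pi * 5.0500 / 0.06501105)^2 = 33350.03
G_dBi = 10 * log10(33350.03) = 45.23 dBi

45.23 dBi


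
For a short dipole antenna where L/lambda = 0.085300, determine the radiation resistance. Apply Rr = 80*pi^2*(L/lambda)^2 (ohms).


Rr = 80 * pi^2 * (0.085300)^2 = 80 * 9.869604 * 7.276090e-03 = 5.745 ohm

5.745 ohm


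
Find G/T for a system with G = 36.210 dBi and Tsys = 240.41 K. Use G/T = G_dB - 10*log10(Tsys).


G/T = 36.210 - 10*log10(240.41) = 36.210 - 23.80953 = 12.40 dB/K

12.40 dB/K


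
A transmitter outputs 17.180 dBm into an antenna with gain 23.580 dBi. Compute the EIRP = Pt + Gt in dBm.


EIRP = Pt + Gt = 17.180 + 23.580 = 40.76 dBm

40.76 dBm


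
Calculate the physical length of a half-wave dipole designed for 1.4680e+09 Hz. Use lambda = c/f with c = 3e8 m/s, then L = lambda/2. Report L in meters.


lambda = c / f = 3.0000e+08 / 1.4680e+09 = 0.2043597 m
L = lambda / 2 = 0.2043597 / 2 = 0.1022 m

0.1022 m


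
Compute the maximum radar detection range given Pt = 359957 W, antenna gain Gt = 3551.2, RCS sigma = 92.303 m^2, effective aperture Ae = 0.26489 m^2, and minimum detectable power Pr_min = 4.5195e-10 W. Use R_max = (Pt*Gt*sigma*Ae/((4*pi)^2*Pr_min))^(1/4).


R^4 = 359957*3551.2*92.303*0.26489 / ((4*pi)^2 * 4.5195e-10) = 4.379223e+17
R_max = 4.379223e+17^0.25 = 25725 m

25725 m


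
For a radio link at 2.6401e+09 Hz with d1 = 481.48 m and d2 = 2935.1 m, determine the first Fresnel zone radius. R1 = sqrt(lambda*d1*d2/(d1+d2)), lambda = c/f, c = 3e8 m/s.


lambda = c / f = 3.0000e+08 / 2.6401e+09 = 0.1136321 m
R1 = sqrt(0.1136321 * 481.48 * 2935.1 / (481.48 + 2935.1)) = 6.856 m

6.856 m


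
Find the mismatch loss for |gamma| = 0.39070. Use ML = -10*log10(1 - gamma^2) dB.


ML = -10 * log10(1 - 0.39070^2) = -10 * log10(0.84735351) = 0.7194 dB

0.7194 dB


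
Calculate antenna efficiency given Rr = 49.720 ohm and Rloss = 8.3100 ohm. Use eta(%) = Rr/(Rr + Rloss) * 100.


eta = 49.720 / (49.720 + 8.3100) * 100 = 85.68%

85.68%


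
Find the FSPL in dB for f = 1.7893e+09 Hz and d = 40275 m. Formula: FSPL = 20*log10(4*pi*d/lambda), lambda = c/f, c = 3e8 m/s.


lambda = c / f = 3.0000e+08 / 1.7893e+09 = 0.1676633 m
FSPL = 20 * log10(4*pi*40275/0.1676633) = 129.6 dB

129.6 dB


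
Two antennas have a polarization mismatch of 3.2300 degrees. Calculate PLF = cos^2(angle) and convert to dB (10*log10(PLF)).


PLF_linear = cos^2(3.2300 deg) = 0.9968253
PLF_dB = 10 * log10(0.9968253) = -0.01381 dB

-0.01381 dB


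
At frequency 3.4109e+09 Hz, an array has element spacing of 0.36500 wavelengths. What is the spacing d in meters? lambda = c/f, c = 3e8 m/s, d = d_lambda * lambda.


lambda = c / f = 3.0000e+08 / 3.4109e+09 = 0.08795333 m
d = 0.36500 * 0.08795333 = 0.03210 m

0.03210 m


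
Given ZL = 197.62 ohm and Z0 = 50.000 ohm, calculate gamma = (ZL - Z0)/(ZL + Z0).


gamma = (197.62 - 50.000) / (197.62 + 50.000) = 0.5962

0.5962


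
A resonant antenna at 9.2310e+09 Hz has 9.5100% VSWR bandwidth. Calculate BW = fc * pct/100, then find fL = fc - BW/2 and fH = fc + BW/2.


BW = 9.2310e+09 * 9.5100/100 = 8.778681e+08 Hz
fL = 9.2310e+09 - 8.778681e+08/2 = 8.792e+09 Hz
fH = 9.2310e+09 + 8.778681e+08/2 = 9.670e+09 Hz

BW=8.779e+08 Hz, fL=8.792e+09 Hz, fH=9.670e+09 Hz


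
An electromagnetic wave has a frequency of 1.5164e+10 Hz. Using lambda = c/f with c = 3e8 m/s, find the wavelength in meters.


lambda = c / f = 3.0000e+08 / 1.5164e+10 = 0.01978 m

0.01978 m


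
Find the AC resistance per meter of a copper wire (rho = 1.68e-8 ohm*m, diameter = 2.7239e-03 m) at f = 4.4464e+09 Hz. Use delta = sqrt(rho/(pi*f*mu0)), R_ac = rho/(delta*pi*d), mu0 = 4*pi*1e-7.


delta = sqrt(1.68e-8 / (pi * 4.4464e+09 * 4*pi*1e-7)) = 9.782965e-07 m
R_ac = 1.68e-8 / (9.782965e-07 * pi * 2.7239e-03) = 2.007 ohm/m

2.007 ohm/m


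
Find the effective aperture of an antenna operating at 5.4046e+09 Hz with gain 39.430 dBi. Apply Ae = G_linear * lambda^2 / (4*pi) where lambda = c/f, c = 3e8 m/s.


lambda = c / f = 3.0000e+08 / 5.4046e+09 = 0.05550827 m
G_linear = 10^(39.430/10) = 8770.008
Ae = G_linear * lambda^2 / (4*pi) = 8770.008 * 0.05550827^2 / (4*pi) = 2.150 m^2

2.150 m^2


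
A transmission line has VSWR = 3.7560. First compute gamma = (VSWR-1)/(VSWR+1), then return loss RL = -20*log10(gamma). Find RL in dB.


gamma = (3.7560 - 1) / (3.7560 + 1) = 0.5794786
RL = -20 * log10(0.5794786) = 4.739 dB

4.739 dB


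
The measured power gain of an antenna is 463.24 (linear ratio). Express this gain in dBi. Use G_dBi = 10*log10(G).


G_dBi = 10 * log10(463.24) = 26.66 dBi

26.66 dBi


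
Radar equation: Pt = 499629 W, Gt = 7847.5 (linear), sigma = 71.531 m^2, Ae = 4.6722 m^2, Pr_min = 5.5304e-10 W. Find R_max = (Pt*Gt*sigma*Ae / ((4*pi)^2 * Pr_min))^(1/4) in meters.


R^4 = 499629*7847.5*71.531*4.6722 / ((4*pi)^2 * 5.5304e-10) = 1.500439e+19
R_max = 1.500439e+19^0.25 = 62238 m

62238 m


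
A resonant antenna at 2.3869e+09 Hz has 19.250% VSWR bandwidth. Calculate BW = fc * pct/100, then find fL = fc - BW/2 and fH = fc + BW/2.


BW = 2.3869e+09 * 19.250/100 = 4.594782e+08 Hz
fL = 2.3869e+09 - 4.594782e+08/2 = 2.157e+09 Hz
fH = 2.3869e+09 + 4.594782e+08/2 = 2.617e+09 Hz

BW=4.595e+08 Hz, fL=2.157e+09 Hz, fH=2.617e+09 Hz


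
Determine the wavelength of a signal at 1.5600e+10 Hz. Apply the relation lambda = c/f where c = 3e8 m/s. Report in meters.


lambda = c / f = 3.0000e+08 / 1.5600e+10 = 0.01923 m

0.01923 m


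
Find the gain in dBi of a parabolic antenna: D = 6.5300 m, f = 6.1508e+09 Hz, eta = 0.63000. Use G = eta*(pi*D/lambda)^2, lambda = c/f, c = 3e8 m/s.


lambda = c / f = 3.0000e+08 / 6.1508e+09 = 0.04877414 m
G_linear = 0.63000 * (pi * 6.5300 / 0.04877414)^2 = 111451.9
G_dBi = 10 * log10(111451.9) = 50.47 dBi

50.47 dBi


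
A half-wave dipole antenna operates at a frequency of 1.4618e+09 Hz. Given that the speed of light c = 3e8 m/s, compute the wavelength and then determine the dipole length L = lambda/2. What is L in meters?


lambda = c / f = 3.0000e+08 / 1.4618e+09 = 0.2052264 m
L = lambda / 2 = 0.2052264 / 2 = 0.1026 m

0.1026 m


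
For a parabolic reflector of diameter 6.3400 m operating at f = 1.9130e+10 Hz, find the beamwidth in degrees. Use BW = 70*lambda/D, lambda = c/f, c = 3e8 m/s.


lambda = c / f = 3.0000e+08 / 1.9130e+10 = 0.01568217 m
BW = 70 * 0.01568217 / 6.3400 = 0.1731 deg

0.1731 deg


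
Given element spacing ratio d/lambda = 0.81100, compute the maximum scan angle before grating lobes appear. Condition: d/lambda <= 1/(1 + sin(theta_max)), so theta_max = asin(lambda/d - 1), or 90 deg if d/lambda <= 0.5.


lambda/d - 1 = 1/0.81100 - 1 = 0.2330456
theta_max = asin(0.2330456) = 13.48 deg

13.48 deg


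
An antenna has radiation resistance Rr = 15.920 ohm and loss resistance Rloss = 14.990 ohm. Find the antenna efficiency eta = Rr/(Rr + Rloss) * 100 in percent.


eta = 15.920 / (15.920 + 14.990) * 100 = 51.50%

51.50%


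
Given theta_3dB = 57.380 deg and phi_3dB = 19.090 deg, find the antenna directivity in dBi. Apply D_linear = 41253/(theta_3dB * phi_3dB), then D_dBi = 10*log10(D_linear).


D_linear = 41253 / (57.380 * 19.090) = 37.66076
D_dBi = 10 * log10(37.66076) = 15.76 dBi

15.76 dBi


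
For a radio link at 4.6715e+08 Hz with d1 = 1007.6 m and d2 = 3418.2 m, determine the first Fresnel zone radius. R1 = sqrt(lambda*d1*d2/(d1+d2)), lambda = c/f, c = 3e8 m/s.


lambda = c / f = 3.0000e+08 / 4.6715e+08 = 0.6421920 m
R1 = sqrt(0.6421920 * 1007.6 * 3418.2 / (1007.6 + 3418.2)) = 22.36 m

22.36 m
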